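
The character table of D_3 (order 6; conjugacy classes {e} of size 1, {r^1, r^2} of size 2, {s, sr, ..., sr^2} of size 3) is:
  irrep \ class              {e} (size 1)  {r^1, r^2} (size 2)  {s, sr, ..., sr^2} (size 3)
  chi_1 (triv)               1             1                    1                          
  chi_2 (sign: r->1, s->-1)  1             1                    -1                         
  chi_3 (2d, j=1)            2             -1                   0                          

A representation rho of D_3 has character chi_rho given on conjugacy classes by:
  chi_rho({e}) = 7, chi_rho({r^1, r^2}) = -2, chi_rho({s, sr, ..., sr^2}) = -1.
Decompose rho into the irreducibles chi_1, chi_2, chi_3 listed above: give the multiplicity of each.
Multiplicities: chi_1: 0, chi_2: 1, chi_3: 3.

Details: Use <chi_rho, chi> = (1/|G|) sum_C |C| * chi_rho(C) * conj(chi(C)) with |G| = 6 for each irreducible chi in the table:
  <chi_rho, chi_1> = (1/6)[1*(7)*conj(1) + 2*(-2)*conj(1) + 3*(-1)*conj(1)]
      = (1/6)[(7) + (-4) + (-3)] = 0/6 = 0
  <chi_rho, chi_2> = (1/6)[1*(7)*conj(1) + 2*(-2)*conj(1) + 3*(-1)*conj(-1)]
      = (1/6)[(7) + (-4) + (3)] = 6/6 = 1
  <chi_rho, chi_3> = (1/6)[1*(7)*conj(2) + 2*(-2)*conj(-1) + 3*(-1)*conj(0)]
      = (1/6)[(14) + (4) + (0)] = 18/6 = 3
Dimension check: dim(rho) = sum (mult * dim) = 0*1 + 1*1 + 3*2 = 7 = chi_rho(e) = 7.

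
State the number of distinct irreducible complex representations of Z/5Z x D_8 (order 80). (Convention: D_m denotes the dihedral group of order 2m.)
35

Solution. The number of irreducible complex representations of a finite group equals its number of conjugacy classes. For a direct product, #classes(G x H) = #classes(G) * #classes(H). Z/5Z has 5 classes (abelian), D_8 has 7 classes, so 5 * 7 = 35, so Z/5Z x D_8 (order 80) has exactly 35 irreducible complex representations.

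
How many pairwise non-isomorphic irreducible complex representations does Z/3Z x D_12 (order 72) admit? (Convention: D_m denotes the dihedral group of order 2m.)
27

Why: The number of irreducible complex representations of a finite group equals its number of conjugacy classes. For a direct product, #classes(G x H) = #classes(G) * #classes(H). Z/3Z has 3 classes (abelian), D_12 has 9 classes, so 3 * 9 = 27, so Z/3Z x D_12 (order 72) has exactly 27 irreducible complex representations.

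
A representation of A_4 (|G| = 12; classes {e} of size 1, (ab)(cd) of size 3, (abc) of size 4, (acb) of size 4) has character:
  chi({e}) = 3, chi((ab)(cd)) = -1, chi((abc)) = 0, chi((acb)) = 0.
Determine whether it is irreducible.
Irreducible: <chi, chi> = 1.

Why: <chi, chi> = (1/|G|) sum_C |C| * |chi(C)|^2 = (1/12)[1*|3|^2 + 3*|-1|^2 + 4*|0|^2 + 4*|0|^2]
  = (1/12)[(9) + (3) + (0) + (0)] = 12/12 = 1.
(Exp terms are combined using exp(i*s)*conj(exp(i*t)) = exp(i*(s-t)), and sums of them are collapsed using the identity that for every m > 1 the m distinct m-th roots of unity sum to 0, e.g. 1 + exp(2*I*pi/3) + exp(-2*I*pi/3) = 0.)
A character is irreducible iff <chi, chi> = 1, so this representation is irreducible.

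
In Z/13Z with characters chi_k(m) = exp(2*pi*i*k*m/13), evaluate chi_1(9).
chi_1(9) = zeta_13^9 = exp(-8*I*pi/13)

Derivation: chi_1(9) = zeta_13^(1*9) = zeta_13^9. Since zeta_13^13 = 1, this equals zeta_13^9 = exp(2*pi*i*9/13) = exp(-8*I*pi/13).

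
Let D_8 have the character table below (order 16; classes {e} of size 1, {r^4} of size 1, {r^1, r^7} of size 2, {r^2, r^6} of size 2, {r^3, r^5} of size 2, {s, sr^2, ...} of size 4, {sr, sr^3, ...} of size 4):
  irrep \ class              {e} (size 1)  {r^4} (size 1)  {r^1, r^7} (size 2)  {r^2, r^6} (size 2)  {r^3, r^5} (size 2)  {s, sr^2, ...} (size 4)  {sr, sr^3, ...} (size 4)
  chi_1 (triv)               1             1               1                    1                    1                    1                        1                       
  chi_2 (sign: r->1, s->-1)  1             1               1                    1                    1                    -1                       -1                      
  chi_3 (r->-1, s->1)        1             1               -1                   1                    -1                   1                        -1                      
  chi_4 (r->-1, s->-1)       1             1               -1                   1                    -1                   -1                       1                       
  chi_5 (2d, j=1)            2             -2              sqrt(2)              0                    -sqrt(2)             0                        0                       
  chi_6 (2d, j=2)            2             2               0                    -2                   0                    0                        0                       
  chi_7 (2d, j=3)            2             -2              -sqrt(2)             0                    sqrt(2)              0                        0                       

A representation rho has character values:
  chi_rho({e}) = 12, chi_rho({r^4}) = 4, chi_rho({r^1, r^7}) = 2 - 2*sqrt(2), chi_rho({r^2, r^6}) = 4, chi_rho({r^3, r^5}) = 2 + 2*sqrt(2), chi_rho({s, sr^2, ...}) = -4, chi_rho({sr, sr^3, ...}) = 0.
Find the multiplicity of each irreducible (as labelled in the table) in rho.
Multiplicities: chi_1: 1, chi_2: 3, chi_3: 0, chi_4: 2, chi_5: 0, chi_6: 1, chi_7: 2.

Solution. Use <chi_rho, chi> = (1/|G|) sum_C |C| * chi_rho(C) * conj(chi(C)) with |G| = 16 for each irreducible chi in the table:
  <chi_rho, chi_1> = (1/16)[1*(12)*conj(1) + 1*(4)*conj(1) + 2*(2 - 2*sqrt(2))*conj(1) + 2*(4)*conj(1) + 2*(2 + 2*sqrt(2))*conj(1) + 4*(-4)*conj(1) + 4*(0)*conj(1)]
      = (1/16)[(12) + (4) + (4 - 4*sqrt(2)) + (8) + (4 + 4*sqrt(2)) + (-16) + (0)] = 16/16 = 1
  <chi_rho, chi_2> = (1/16)[1*(12)*conj(1) + 1*(4)*conj(1) + 2*(2 - 2*sqrt(2))*conj(1) + 2*(4)*conj(1) + 2*(2 + 2*sqrt(2))*conj(1) + 4*(-4)*conj(-1) + 4*(0)*conj(-1)]
      = (1/16)[(12) + (4) + (4 - 4*sqrt(2)) + (8) + (4 + 4*sqrt(2)) + (16) + (0)] = 48/16 = 3
  <chi_rho, chi_3> = (1/16)[1*(12)*conj(1) + 1*(4)*conj(1) + 2*(2 - 2*sqrt(2))*conj(-1) + 2*(4)*conj(1) + 2*(2 + 2*sqrt(2))*conj(-1) + 4*(-4)*conj(1) + 4*(0)*conj(-1)]
      = (1/16)[(12) + (4) + (-4 + 4*sqrt(2)) + (8) + (-4*sqrt(2) - 4) + (-16) + (0)] = 0/16 = 0
  <chi_rho, chi_4> = (1/16)[1*(12)*conj(1) + 1*(4)*conj(1) + 2*(2 - 2*sqrt(2))*conj(-1) + 2*(4)*conj(1) + 2*(2 + 2*sqrt(2))*conj(-1) + 4*(-4)*conj(-1) + 4*(0)*conj(1)]
      = (1/16)[(12) + (4) + (-4 + 4*sqrt(2)) + (8) + (-4*sqrt(2) - 4) + (16) + (0)] = 32/16 = 2
  <chi_rho, chi_5> = (1/16)[1*(12)*conj(2) + 1*(4)*conj(-2) + 2*(2 - 2*sqrt(2))*conj(sqrt(2)) + 2*(4)*conj(0) + 2*(2 + 2*sqrt(2))*conj(-sqrt(2)) + 4*(-4)*conj(0) + 4*(0)*conj(0)]
      = (1/16)[(24) + (-8) + (-8 + 4*sqrt(2)) + (0) + (-8 - 4*sqrt(2)) + (0) + (0)] = 0/16 = 0
  <chi_rho, chi_6> = (1/16)[1*(12)*conj(2) + 1*(4)*conj(2) + 2*(2 - 2*sqrt(2))*conj(0) + 2*(4)*conj(-2) + 2*(2 + 2*sqrt(2))*conj(0) + 4*(-4)*conj(0) + 4*(0)*conj(0)]
      = (1/16)[(24) + (8) + (0) + (-16) + (0) + (0) + (0)] = 16/16 = 1
  <chi_rho, chi_7> = (1/16)[1*(12)*conj(2) + 1*(4)*conj(-2) + 2*(2 - 2*sqrt(2))*conj(-sqrt(2)) + 2*(4)*conj(0) + 2*(2 + 2*sqrt(2))*conj(sqrt(2)) + 4*(-4)*conj(0) + 4*(0)*conj(0)]
      = (1/16)[(24) + (-8) + (8 - 4*sqrt(2)) + (0) + (4*sqrt(2) + 8) + (0) + (0)] = 32/16 = 2
Dimension check: dim(rho) = sum (mult * dim) = 1*1 + 3*1 + 0*1 + 2*1 + 0*2 + 1*2 + 2*2 = 12 = chi_rho(e) = 12.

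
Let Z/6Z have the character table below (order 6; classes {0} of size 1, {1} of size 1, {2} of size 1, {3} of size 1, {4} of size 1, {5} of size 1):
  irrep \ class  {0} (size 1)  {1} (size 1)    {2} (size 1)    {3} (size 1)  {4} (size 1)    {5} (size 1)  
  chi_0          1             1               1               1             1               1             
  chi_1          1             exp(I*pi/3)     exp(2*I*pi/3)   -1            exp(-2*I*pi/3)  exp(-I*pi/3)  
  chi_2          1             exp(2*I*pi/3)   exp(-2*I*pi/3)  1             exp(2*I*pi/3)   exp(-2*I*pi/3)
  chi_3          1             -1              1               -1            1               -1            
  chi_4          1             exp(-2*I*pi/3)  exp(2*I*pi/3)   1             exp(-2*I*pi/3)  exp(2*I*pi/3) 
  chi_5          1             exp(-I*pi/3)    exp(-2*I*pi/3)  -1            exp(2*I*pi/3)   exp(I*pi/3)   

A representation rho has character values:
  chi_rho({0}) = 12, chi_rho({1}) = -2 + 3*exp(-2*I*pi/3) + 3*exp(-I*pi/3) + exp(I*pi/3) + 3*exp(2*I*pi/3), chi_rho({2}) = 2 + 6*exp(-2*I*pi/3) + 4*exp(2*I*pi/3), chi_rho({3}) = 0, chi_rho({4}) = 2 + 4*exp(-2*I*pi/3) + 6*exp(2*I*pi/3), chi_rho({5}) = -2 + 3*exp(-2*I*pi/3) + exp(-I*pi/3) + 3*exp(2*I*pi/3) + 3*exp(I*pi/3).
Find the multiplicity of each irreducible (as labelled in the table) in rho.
Multiplicities: chi_0: 0, chi_1: 1, chi_2: 3, chi_3: 2, chi_4: 3, chi_5: 3.

Proof sketch: Use <chi_rho, chi> = (1/|G|) sum_C |C| * chi_rho(C) * conj(chi(C)) with |G| = 6 for each irreducible chi in the table:
  <chi_rho, chi_0> = (1/6)[1*(12)*conj(1) + 1*(-2 + 3*exp(-2*I*pi/3) + 3*exp(-I*pi/3) + exp(I*pi/3) + 3*exp(2*I*pi/3))*conj(1) + 1*(2 + 6*exp(-2*I*pi/3) + 4*exp(2*I*pi/3))*conj(1) + 1*(0)*conj(1) + 1*(2 + 4*exp(-2*I*pi/3) + 6*exp(2*I*pi/3))*conj(1) + 1*(-2 + 3*exp(-2*I*pi/3) + exp(-I*pi/3) + 3*exp(2*I*pi/3) + 3*exp(I*pi/3))*conj(1)]
      = (1/6)[(12) + (-2 + 3*exp(-2*I*pi/3) + 3*exp(-I*pi/3) + exp(I*pi/3) + 3*exp(2*I*pi/3)) + (2 + 6*exp(-2*I*pi/3) + 4*exp(2*I*pi/3)) + (0) + (2 + 4*exp(-2*I*pi/3) + 6*exp(2*I*pi/3)) + (-2 + 3*exp(-2*I*pi/3) + exp(-I*pi/3) + 3*exp(2*I*pi/3) + 3*exp(I*pi/3))] = 0/6 = 0
  <chi_rho, chi_1> = (1/6)[1*(12)*conj(1) + 1*(-2 + 3*exp(-2*I*pi/3) + 3*exp(-I*pi/3) + exp(I*pi/3) + 3*exp(2*I*pi/3))*conj(exp(I*pi/3)) + 1*(2 + 6*exp(-2*I*pi/3) + 4*exp(2*I*pi/3))*conj(exp(2*I*pi/3)) + 1*(0)*conj(-1) + 1*(2 + 4*exp(-2*I*pi/3) + 6*exp(2*I*pi/3))*conj(exp(-2*I*pi/3)) + 1*(-2 + 3*exp(-2*I*pi/3) + exp(-I*pi/3) + 3*exp(2*I*pi/3) + 3*exp(I*pi/3))*conj(exp(-I*pi/3))]
      = (1/6)[(12) + (-2 + 3*exp(-2*I*pi/3) - 2*exp(-I*pi/3) + 3*exp(I*pi/3)) + (4 + 2*exp(-2*I*pi/3) + 6*exp(2*I*pi/3)) + (0) + (4 + 6*exp(-2*I*pi/3) + 2*exp(2*I*pi/3)) + (-2 + 3*exp(-I*pi/3) - 2*exp(I*pi/3) + 3*exp(2*I*pi/3))] = 6/6 = 1
  <chi_rho, chi_2> = (1/6)[1*(12)*conj(1) + 1*(-2 + 3*exp(-2*I*pi/3) + 3*exp(-I*pi/3) + exp(I*pi/3) + 3*exp(2*I*pi/3))*conj(exp(2*I*pi/3)) + 1*(2 + 6*exp(-2*I*pi/3) + 4*exp(2*I*pi/3))*conj(exp(-2*I*pi/3)) + 1*(0)*conj(1) + 1*(2 + 4*exp(-2*I*pi/3) + 6*exp(2*I*pi/3))*conj(exp(2*I*pi/3)) + 1*(-2 + 3*exp(-2*I*pi/3) + exp(-I*pi/3) + 3*exp(2*I*pi/3) + 3*exp(I*pi/3))*conj(exp(-2*I*pi/3))]
      = (1/6)[(12) + (exp(-I*pi/3) - 2*exp(-2*I*pi/3) + 3*exp(2*I*pi/3)) + (6 + 4*exp(-2*I*pi/3) + 2*exp(2*I*pi/3)) + (0) + (6 + 2*exp(-2*I*pi/3) + 4*exp(2*I*pi/3)) + (3*exp(-2*I*pi/3) - 2*exp(2*I*pi/3) + exp(I*pi/3))] = 18/6 = 3
  <chi_rho, chi_3> = (1/6)[1*(12)*conj(1) + 1*(-2 + 3*exp(-2*I*pi/3) + 3*exp(-I*pi/3) + exp(I*pi/3) + 3*exp(2*I*pi/3))*conj(-1) + 1*(2 + 6*exp(-2*I*pi/3) + 4*exp(2*I*pi/3))*conj(1) + 1*(0)*conj(-1) + 1*(2 + 4*exp(-2*I*pi/3) + 6*exp(2*I*pi/3))*conj(1) + 1*(-2 + 3*exp(-2*I*pi/3) + exp(-I*pi/3) + 3*exp(2*I*pi/3) + 3*exp(I*pi/3))*conj(-1)]
      = (1/6)[(12) + (2 - 3*exp(2*I*pi/3) - exp(I*pi/3) - 3*exp(-I*pi/3) - 3*exp(-2*I*pi/3)) + (2 + 6*exp(-2*I*pi/3) + 4*exp(2*I*pi/3)) + (0) + (2 + 4*exp(-2*I*pi/3) + 6*exp(2*I*pi/3)) + (2 - 3*exp(I*pi/3) - 3*exp(2*I*pi/3) - exp(-I*pi/3) - 3*exp(-2*I*pi/3))] = 12/6 = 2
  <chi_rho, chi_4> = (1/6)[1*(12)*conj(1) + 1*(-2 + 3*exp(-2*I*pi/3) + 3*exp(-I*pi/3) + exp(I*pi/3) + 3*exp(2*I*pi/3))*conj(exp(-2*I*pi/3)) + 1*(2 + 6*exp(-2*I*pi/3) + 4*exp(2*I*pi/3))*conj(exp(2*I*pi/3)) + 1*(0)*conj(1) + 1*(2 + 4*exp(-2*I*pi/3) + 6*exp(2*I*pi/3))*conj(exp(-2*I*pi/3)) + 1*(-2 + 3*exp(-2*I*pi/3) + exp(-I*pi/3) + 3*exp(2*I*pi/3) + 3*exp(I*pi/3))*conj(exp(2*I*pi/3))]
      = (1/6)[(12) + (2 + 3*exp(-2*I*pi/3) - 2*exp(2*I*pi/3) + 3*exp(I*pi/3)) + (4 + 2*exp(-2*I*pi/3) + 6*exp(2*I*pi/3)) + (0) + (4 + 6*exp(-2*I*pi/3) + 2*exp(2*I*pi/3)) + (2 + 3*exp(-I*pi/3) - 2*exp(-2*I*pi/3) + 3*exp(2*I*pi/3))] = 18/6 = 3
  <chi_rho, chi_5> = (1/6)[1*(12)*conj(1) + 1*(-2 + 3*exp(-2*I*pi/3) + 3*exp(-I*pi/3) + exp(I*pi/3) + 3*exp(2*I*pi/3))*conj(exp(-I*pi/3)) + 1*(2 + 6*exp(-2*I*pi/3) + 4*exp(2*I*pi/3))*conj(exp(-2*I*pi/3)) + 1*(0)*conj(-1) + 1*(2 + 4*exp(-2*I*pi/3) + 6*exp(2*I*pi/3))*conj(exp(2*I*pi/3)) + 1*(-2 + 3*exp(-2*I*pi/3) + exp(-I*pi/3) + 3*exp(2*I*pi/3) + 3*exp(I*pi/3))*conj(exp(I*pi/3))]
      = (1/6)[(12) + (3*exp(-I*pi/3) - 2*exp(I*pi/3) + exp(2*I*pi/3)) + (6 + 4*exp(-2*I*pi/3) + 2*exp(2*I*pi/3)) + (0) + (6 + 2*exp(-2*I*pi/3) + 4*exp(2*I*pi/3)) + (exp(-2*I*pi/3) - 2*exp(-I*pi/3) + 3*exp(I*pi/3))] = 18/6 = 3
(Exp terms are combined using exp(i*s)*conj(exp(i*t)) = exp(i*(s-t)), and sums of them are collapsed using the identity that for every m > 1 the m distinct m-th roots of unity sum to 0, e.g. 1 + exp(2*I*pi/3) + exp(-2*I*pi/3) = 0.)
Dimension check: dim(rho) = sum (mult * dim) = 0*1 + 1*1 + 3*1 + 2*1 + 3*1 + 3*1 = 12 = chi_rho(e) = 12.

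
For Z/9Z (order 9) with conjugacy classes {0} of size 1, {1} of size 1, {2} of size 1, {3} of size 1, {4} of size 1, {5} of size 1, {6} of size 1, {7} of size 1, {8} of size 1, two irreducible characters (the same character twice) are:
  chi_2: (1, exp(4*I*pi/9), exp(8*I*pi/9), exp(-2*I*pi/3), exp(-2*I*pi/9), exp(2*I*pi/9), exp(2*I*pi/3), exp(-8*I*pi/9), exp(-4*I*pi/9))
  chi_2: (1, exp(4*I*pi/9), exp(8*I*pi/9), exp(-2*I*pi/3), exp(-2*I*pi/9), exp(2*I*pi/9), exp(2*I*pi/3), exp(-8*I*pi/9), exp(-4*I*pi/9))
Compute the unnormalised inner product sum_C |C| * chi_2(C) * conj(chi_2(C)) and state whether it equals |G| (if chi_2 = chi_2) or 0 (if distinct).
Sum = 9 = |G| = 9; so <chi_2, chi_2> = 1 (norm-1 confirms irreducibility).

Derivation: Compute term by term over conjugacy classes (|C| * chi_2(C) * conj(chi_2(C))):
  1*(1)*conj(1) + 1*(exp(4*I*pi/9))*conj(exp(4*I*pi/9)) + 1*(exp(8*I*pi/9))*conj(exp(8*I*pi/9)) + 1*(exp(-2*I*pi/3))*conj(exp(-2*I*pi/3)) + 1*(exp(-2*I*pi/9))*conj(exp(-2*I*pi/9)) + 1*(exp(2*I*pi/9))*conj(exp(2*I*pi/9)) + 1*(exp(2*I*pi/3))*conj(exp(2*I*pi/3)) + 1*(exp(-8*I*pi/9))*conj(exp(-8*I*pi/9)) + 1*(exp(-4*I*pi/9))*conj(exp(-4*I*pi/9))
  = (1) + (1) + (1) + (1) + (1) + (1) + (1) + (1) + (1)
  = 9.
(Exp terms are combined using exp(i*s)*conj(exp(i*t)) = exp(i*(s-t)), and sums of them are collapsed using the identity that for every m > 1 the m distinct m-th roots of unity sum to 0, e.g. 1 + exp(2*I*pi/3) + exp(-2*I*pi/3) = 0.)
Dividing by |G| = 9 gives 9/9 = 1, matching the row-orthogonality relation <chi_2, chi_2> = [chi_2 = chi_2].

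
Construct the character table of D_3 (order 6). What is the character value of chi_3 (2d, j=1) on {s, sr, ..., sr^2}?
Conjugacy classes: {e} of size 1, {r^1, r^2} of size 2, {s, sr, ..., sr^2} of size 3.
Character table:
  irrep \ class              {e} (size 1)  {r^1, r^2} (size 2)  {s, sr, ..., sr^2} (size 3)
  chi_1 (triv)               1             1                    1                          
  chi_2 (sign: r->1, s->-1)  1             1                    -1                         
  chi_3 (2d, j=1)            2             -1                   0                          

Spot check: chi_3 (2d, j=1) on {s, sr, ..., sr^2} = 0.

Derivation: D_3 has order 2*3 = 6 with 3 conjugacy classes, hence 3 irreducibles. Sum of squared dims 1 + 1 + 4 = 6 = |G|. Linear characters come from the abelianisation; the 2-dimensional irreps have character r^k -> 2*cos(2*pi*j*k/3), reflections -> 0.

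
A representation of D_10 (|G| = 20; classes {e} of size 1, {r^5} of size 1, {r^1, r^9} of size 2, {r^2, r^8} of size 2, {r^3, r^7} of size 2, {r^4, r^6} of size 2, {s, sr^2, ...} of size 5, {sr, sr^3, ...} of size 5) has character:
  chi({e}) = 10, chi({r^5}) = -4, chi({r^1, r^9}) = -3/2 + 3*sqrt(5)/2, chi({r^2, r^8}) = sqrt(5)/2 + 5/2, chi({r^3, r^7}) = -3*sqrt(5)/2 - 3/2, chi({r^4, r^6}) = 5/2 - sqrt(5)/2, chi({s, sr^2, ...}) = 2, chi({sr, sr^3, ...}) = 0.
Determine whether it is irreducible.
Not irreducible (reducible): <chi, chi> = 11 > 1.

Derivation: <chi, chi> = (1/|G|) sum_C |C| * |chi(C)|^2 = (1/20)[1*|10|^2 + 1*|-4|^2 + 2*|-3/2 + 3*sqrt(5)/2|^2 + 2*|sqrt(5)/2 + 5/2|^2 + 2*|-3*sqrt(5)/2 - 3/2|^2 + 2*|5/2 - sqrt(5)/2|^2 + 5*|2|^2 + 5*|0|^2]
  = (1/20)[(100) + (16) + (27 - 9*sqrt(5)) + (5*sqrt(5) + 15) + (9*sqrt(5) + 27) + (15 - 5*sqrt(5)) + (20) + (0)] = 220/20 = 11.
A character is irreducible iff <chi, chi> = 1, so this representation is reducible.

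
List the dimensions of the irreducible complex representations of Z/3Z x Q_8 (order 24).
Dimensions: 1, 1, 1, 1, 1, 1, 1, 1, 1, 1, 1, 1, 2, 2, 2

There are 15 irreducibles (= number of conjugacy classes). Their dimensions d_i satisfy sum d_i^2 = |G| = 24: 1 + 1 + 1 + 1 + 1 + 1 + 1 + 1 + 1 + 1 + 1 + 1 + 4 + 4 + 4 = 24. (For the product with Z/3Z: each of the 3 1-dim characters of Z/3Z tensors with each irrep of Q_8, giving 3 copies of each Q_8-dimension.)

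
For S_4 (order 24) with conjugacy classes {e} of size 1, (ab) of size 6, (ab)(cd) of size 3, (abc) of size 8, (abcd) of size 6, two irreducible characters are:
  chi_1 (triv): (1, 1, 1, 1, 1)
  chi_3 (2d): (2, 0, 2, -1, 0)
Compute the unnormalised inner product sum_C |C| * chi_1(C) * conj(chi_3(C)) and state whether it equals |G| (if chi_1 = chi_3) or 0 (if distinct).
Sum = 0; so <chi_1, chi_3> = 0 (distinct irreducibles are orthogonal).

Derivation: Compute term by term over conjugacy classes (|C| * chi_1(C) * conj(chi_3(C))):
  1*(1)*conj(2) + 6*(1)*conj(0) + 3*(1)*conj(2) + 8*(1)*conj(-1) + 6*(1)*conj(0)
  = (2) + (0) + (6) + (-8) + (0)
  = 0.
Dividing by |G| = 24 gives 0/24 = 0, matching the row-orthogonality relation <chi_1, chi_3> = [chi_1 = chi_3].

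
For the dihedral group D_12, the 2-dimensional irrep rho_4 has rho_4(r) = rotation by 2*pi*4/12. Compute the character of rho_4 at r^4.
chi_{rho_4}(r^4) = 2*cos(2*pi*4*4/12) = -1

Justification: rho_4(r^4) is rotation by angle 2*pi*4*4/12, whose trace is 2*cos(2*pi*4*4/12) = -1.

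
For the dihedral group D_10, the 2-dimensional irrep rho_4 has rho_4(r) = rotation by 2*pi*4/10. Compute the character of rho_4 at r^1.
chi_{rho_4}(r^1) = 2*cos(2*pi*4*1/10) = -sqrt(5)/2 - 1/2

rho_4(r^1) is rotation by angle 2*pi*4*1/10, whose trace is 2*cos(2*pi*4*1/10) = -sqrt(5)/2 - 1/2.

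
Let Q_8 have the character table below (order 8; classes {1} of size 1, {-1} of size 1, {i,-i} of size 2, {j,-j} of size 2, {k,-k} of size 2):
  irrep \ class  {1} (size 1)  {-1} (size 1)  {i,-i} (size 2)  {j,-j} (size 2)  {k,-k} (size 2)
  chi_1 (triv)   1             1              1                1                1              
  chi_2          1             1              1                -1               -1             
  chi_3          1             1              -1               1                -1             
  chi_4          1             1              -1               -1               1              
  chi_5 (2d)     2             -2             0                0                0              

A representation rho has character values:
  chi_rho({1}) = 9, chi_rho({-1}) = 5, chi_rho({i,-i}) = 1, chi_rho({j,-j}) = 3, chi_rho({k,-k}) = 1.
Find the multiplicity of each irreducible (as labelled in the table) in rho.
Multiplicities: chi_1: 3, chi_2: 1, chi_3: 2, chi_4: 1, chi_5: 1.

Argument: Use <chi_rho, chi> = (1/|G|) sum_C |C| * chi_rho(C) * conj(chi(C)) with |G| = 8 for each irreducible chi in the table:
  <chi_rho, chi_1> = (1/8)[1*(9)*conj(1) + 1*(5)*conj(1) + 2*(1)*conj(1) + 2*(3)*conj(1) + 2*(1)*conj(1)]
      = (1/8)[(9) + (5) + (2) + (6) + (2)] = 24/8 = 3
  <chi_rho, chi_2> = (1/8)[1*(9)*conj(1) + 1*(5)*conj(1) + 2*(1)*conj(1) + 2*(3)*conj(-1) + 2*(1)*conj(-1)]
      = (1/8)[(9) + (5) + (2) + (-6) + (-2)] = 8/8 = 1
  <chi_rho, chi_3> = (1/8)[1*(9)*conj(1) + 1*(5)*conj(1) + 2*(1)*conj(-1) + 2*(3)*conj(1) + 2*(1)*conj(-1)]
      = (1/8)[(9) + (5) + (-2) + (6) + (-2)] = 16/8 = 2
  <chi_rho, chi_4> = (1/8)[1*(9)*conj(1) + 1*(5)*conj(1) + 2*(1)*conj(-1) + 2*(3)*conj(-1) + 2*(1)*conj(1)]
      = (1/8)[(9) + (5) + (-2) + (-6) + (2)] = 8/8 = 1
  <chi_rho, chi_5> = (1/8)[1*(9)*conj(2) + 1*(5)*conj(-2) + 2*(1)*conj(0) + 2*(3)*conj(0) + 2*(1)*conj(0)]
      = (1/8)[(18) + (-10) + (0) + (0) + (0)] = 8/8 = 1
Dimension check: dim(rho) = sum (mult * dim) = 3*1 + 1*1 + 2*1 + 1*1 + 1*2 = 9 = chi_rho(e) = 9.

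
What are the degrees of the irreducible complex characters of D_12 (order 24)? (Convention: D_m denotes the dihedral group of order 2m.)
Dimensions: 1, 1, 1, 1, 2, 2, 2, 2, 2

Proof sketch: There are 9 irreducibles (= number of conjugacy classes). Their dimensions d_i satisfy sum d_i^2 = |G| = 24: 1 + 1 + 1 + 1 + 4 + 4 + 4 + 4 + 4 = 24.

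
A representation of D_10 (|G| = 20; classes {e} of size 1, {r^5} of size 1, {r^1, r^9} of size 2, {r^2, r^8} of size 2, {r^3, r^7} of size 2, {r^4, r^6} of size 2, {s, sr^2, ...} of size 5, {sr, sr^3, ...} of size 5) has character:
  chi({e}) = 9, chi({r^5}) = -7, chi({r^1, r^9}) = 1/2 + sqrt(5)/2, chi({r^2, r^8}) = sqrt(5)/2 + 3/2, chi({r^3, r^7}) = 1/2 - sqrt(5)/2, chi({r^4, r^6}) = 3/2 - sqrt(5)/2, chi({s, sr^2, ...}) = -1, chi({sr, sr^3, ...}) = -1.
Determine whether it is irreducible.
Not irreducible (reducible): <chi, chi> = 8 > 1.

Working: <chi, chi> = (1/|G|) sum_C |C| * |chi(C)|^2 = (1/20)[1*|9|^2 + 1*|-7|^2 + 2*|1/2 + sqrt(5)/2|^2 + 2*|sqrt(5)/2 + 3/2|^2 + 2*|1/2 - sqrt(5)/2|^2 + 2*|3/2 - sqrt(5)/2|^2 + 5*|-1|^2 + 5*|-1|^2]
  = (1/20)[(81) + (49) + (sqrt(5) + 3) + (3*sqrt(5) + 7) + (3 - sqrt(5)) + (7 - 3*sqrt(5)) + (5) + (5)] = 160/20 = 8.
A character is irreducible iff <chi, chi> = 1, so this representation is reducible.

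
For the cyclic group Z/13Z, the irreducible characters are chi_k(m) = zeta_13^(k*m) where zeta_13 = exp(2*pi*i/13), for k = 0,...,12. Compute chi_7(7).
chi_7(7) = zeta_13^49 = exp(-6*I*pi/13)

Proof sketch: chi_7(7) = zeta_13^(7*7) = zeta_13^49. Since zeta_13^13 = 1, this equals zeta_13^10 = exp(2*pi*i*10/13) = exp(-6*I*pi/13).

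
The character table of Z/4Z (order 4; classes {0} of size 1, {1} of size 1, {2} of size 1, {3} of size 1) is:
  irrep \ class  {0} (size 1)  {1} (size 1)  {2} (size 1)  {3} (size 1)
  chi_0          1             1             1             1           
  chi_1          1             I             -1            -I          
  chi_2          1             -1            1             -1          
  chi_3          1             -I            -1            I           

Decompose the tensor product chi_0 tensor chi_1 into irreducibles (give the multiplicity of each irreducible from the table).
chi_0 tensor chi_1 = chi_1 (all other irreducibles have multiplicity 0).

Argument: The character of a tensor product is the pointwise product (chi_0 * chi_1)(C) = chi_0(C) * chi_1(C):
  {0}: (1)*(1), {1}: (1)*(I), {2}: (1)*(-1), {3}: (1)*(-I)
so (chi_0 * chi_1) takes values
  {0} -> 1, {1} -> I, {2} -> -1, {3} -> -I.
Now take the inner product of this character with each irreducible chi from the table, <chi_0*chi_1, chi> = (1/4) sum_C |C| (chi_0*chi_1)(C) conj(chi(C)):
  <chi_0*chi_1, chi_0> = (1/4)[1*(1)*conj(1) + 1*(I)*conj(1) + 1*(-1)*conj(1) + 1*(-I)*conj(1)]
      = (1/4)[(1) + (I) + (-1) + (-I)] = 0/4 = 0
  <chi_0*chi_1, chi_1> = (1/4)[1*(1)*conj(1) + 1*(I)*conj(I) + 1*(-1)*conj(-1) + 1*(-I)*conj(-I)]
      = (1/4)[(1) + (1) + (1) + (1)] = 4/4 = 1
  <chi_0*chi_1, chi_2> = (1/4)[1*(1)*conj(1) + 1*(I)*conj(-1) + 1*(-1)*conj(1) + 1*(-I)*conj(-1)]
      = (1/4)[(1) + (-I) + (-1) + (I)] = 0/4 = 0
  <chi_0*chi_1, chi_3> = (1/4)[1*(1)*conj(1) + 1*(I)*conj(-I) + 1*(-1)*conj(-1) + 1*(-I)*conj(I)]
      = (1/4)[(1) + (-1) + (1) + (-1)] = 0/4 = 0
(Exp terms are combined using exp(i*s)*conj(exp(i*t)) = exp(i*(s-t)), and sums of them are collapsed using the identity that for every m > 1 the m distinct m-th roots of unity sum to 0, e.g. 1 + exp(2*I*pi/3) + exp(-2*I*pi/3) = 0.)
Hence the multiplicities are chi_1: 1. Dimension check: dim(chi_0)*dim(chi_1) = 1*1 = 1 and sum (mult * dim) = 1*1 = 1.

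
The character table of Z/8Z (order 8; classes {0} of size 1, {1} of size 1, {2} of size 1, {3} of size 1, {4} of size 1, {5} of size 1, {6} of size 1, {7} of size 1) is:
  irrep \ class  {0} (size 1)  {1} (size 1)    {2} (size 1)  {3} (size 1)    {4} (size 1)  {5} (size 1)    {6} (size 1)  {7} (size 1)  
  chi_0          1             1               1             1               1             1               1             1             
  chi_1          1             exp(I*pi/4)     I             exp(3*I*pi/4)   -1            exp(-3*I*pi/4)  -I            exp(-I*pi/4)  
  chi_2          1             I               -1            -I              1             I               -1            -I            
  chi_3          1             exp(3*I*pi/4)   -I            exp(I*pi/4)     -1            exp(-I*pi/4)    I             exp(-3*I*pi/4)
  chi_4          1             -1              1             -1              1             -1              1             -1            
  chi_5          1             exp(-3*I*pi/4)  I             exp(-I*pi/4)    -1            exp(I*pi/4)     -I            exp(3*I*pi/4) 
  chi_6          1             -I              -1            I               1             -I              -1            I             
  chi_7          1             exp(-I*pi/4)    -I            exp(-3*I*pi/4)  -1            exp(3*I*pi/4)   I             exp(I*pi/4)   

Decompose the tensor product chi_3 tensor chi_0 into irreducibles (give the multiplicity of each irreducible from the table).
chi_3 tensor chi_0 = chi_3 (all other irreducibles have multiplicity 0).

The character of a tensor product is the pointwise product (chi_3 * chi_0)(C) = chi_3(C) * chi_0(C):
  {0}: (1)*(1), {1}: (exp(3*I*pi/4))*(1), {2}: (-I)*(1), {3}: (exp(I*pi/4))*(1), {4}: (-1)*(1), {5}: (exp(-I*pi/4))*(1), {6}: (I)*(1), {7}: (exp(-3*I*pi/4))*(1)
so (chi_3 * chi_0) takes values
  {0} -> 1, {1} -> exp(3*I*pi/4), {2} -> -I, {3} -> exp(I*pi/4), {4} -> -1, {5} -> exp(-I*pi/4), {6} -> I, {7} -> exp(-3*I*pi/4).
Now take the inner product of this character with each irreducible chi from the table, <chi_3*chi_0, chi> = (1/8) sum_C |C| (chi_3*chi_0)(C) conj(chi(C)):
  <chi_3*chi_0, chi_0> = (1/8)[1*(1)*conj(1) + 1*(exp(3*I*pi/4))*conj(1) + 1*(-I)*conj(1) + 1*(exp(I*pi/4))*conj(1) + 1*(-1)*conj(1) + 1*(exp(-I*pi/4))*conj(1) + 1*(I)*conj(1) + 1*(exp(-3*I*pi/4))*conj(1)]
      = (1/8)[(1) + (exp(3*I*pi/4)) + (-I) + (exp(I*pi/4)) + (-1) + (exp(-I*pi/4)) + (I) + (exp(-3*I*pi/4))] = 0/8 = 0
  <chi_3*chi_0, chi_1> = (1/8)[1*(1)*conj(1) + 1*(exp(3*I*pi/4))*conj(exp(I*pi/4)) + 1*(-I)*conj(I) + 1*(exp(I*pi/4))*conj(exp(3*I*pi/4)) + 1*(-1)*conj(-1) + 1*(exp(-I*pi/4))*conj(exp(-3*I*pi/4)) + 1*(I)*conj(-I) + 1*(exp(-3*I*pi/4))*conj(exp(-I*pi/4))]
      = (1/8)[(1) + (I) + (-1) + (-I) + (1) + (I) + (-1) + (-I)] = 0/8 = 0
  <chi_3*chi_0, chi_2> = (1/8)[1*(1)*conj(1) + 1*(exp(3*I*pi/4))*conj(I) + 1*(-I)*conj(-1) + 1*(exp(I*pi/4))*conj(-I) + 1*(-1)*conj(1) + 1*(exp(-I*pi/4))*conj(I) + 1*(I)*conj(-1) + 1*(exp(-3*I*pi/4))*conj(-I)]
      = (1/8)[(1) + (-exp(-3*I*pi/4)) + (I) + (exp(3*I*pi/4)) + (-1) + (-exp(I*pi/4)) + (-I) + (exp(-I*pi/4))] = 0/8 = 0
  <chi_3*chi_0, chi_3> = (1/8)[1*(1)*conj(1) + 1*(exp(3*I*pi/4))*conj(exp(3*I*pi/4)) + 1*(-I)*conj(-I) + 1*(exp(I*pi/4))*conj(exp(I*pi/4)) + 1*(-1)*conj(-1) + 1*(exp(-I*pi/4))*conj(exp(-I*pi/4)) + 1*(I)*conj(I) + 1*(exp(-3*I*pi/4))*conj(exp(-3*I*pi/4))]
      = (1/8)[(1) + (1) + (1) + (1) + (1) + (1) + (1) + (1)] = 8/8 = 1
  <chi_3*chi_0, chi_4> = (1/8)[1*(1)*conj(1) + 1*(exp(3*I*pi/4))*conj(-1) + 1*(-I)*conj(1) + 1*(exp(I*pi/4))*conj(-1) + 1*(-1)*conj(1) + 1*(exp(-I*pi/4))*conj(-1) + 1*(I)*conj(1) + 1*(exp(-3*I*pi/4))*conj(-1)]
      = (1/8)[(1) + (-exp(3*I*pi/4)) + (-I) + (-exp(I*pi/4)) + (-1) + (-exp(-I*pi/4)) + (I) + (-exp(-3*I*pi/4))] = 0/8 = 0
  <chi_3*chi_0, chi_5> = (1/8)[1*(1)*conj(1) + 1*(exp(3*I*pi/4))*conj(exp(-3*I*pi/4)) + 1*(-I)*conj(I) + 1*(exp(I*pi/4))*conj(exp(-I*pi/4)) + 1*(-1)*conj(-1) + 1*(exp(-I*pi/4))*conj(exp(I*pi/4)) + 1*(I)*conj(-I) + 1*(exp(-3*I*pi/4))*conj(exp(3*I*pi/4))]
      = (1/8)[(1) + (-I) + (-1) + (I) + (1) + (-I) + (-1) + (I)] = 0/8 = 0
  <chi_3*chi_0, chi_6> = (1/8)[1*(1)*conj(1) + 1*(exp(3*I*pi/4))*conj(-I) + 1*(-I)*conj(-1) + 1*(exp(I*pi/4))*conj(I) + 1*(-1)*conj(1) + 1*(exp(-I*pi/4))*conj(-I) + 1*(I)*conj(-1) + 1*(exp(-3*I*pi/4))*conj(I)]
      = (1/8)[(1) + (exp(-3*I*pi/4)) + (I) + (-exp(3*I*pi/4)) + (-1) + (exp(I*pi/4)) + (-I) + (-exp(-I*pi/4))] = 0/8 = 0
  <chi_3*chi_0, chi_7> = (1/8)[1*(1)*conj(1) + 1*(exp(3*I*pi/4))*conj(exp(-I*pi/4)) + 1*(-I)*conj(-I) + 1*(exp(I*pi/4))*conj(exp(-3*I*pi/4)) + 1*(-1)*conj(-1) + 1*(exp(-I*pi/4))*conj(exp(3*I*pi/4)) + 1*(I)*conj(I) + 1*(exp(-3*I*pi/4))*conj(exp(I*pi/4))]
      = (1/8)[(1) + (-1) + (1) + (-1) + (1) + (-1) + (1) + (-1)] = 0/8 = 0
(Exp terms are combined using exp(i*s)*conj(exp(i*t)) = exp(i*(s-t)), and sums of them are collapsed using the identity that for every m > 1 the m distinct m-th roots of unity sum to 0, e.g. 1 + exp(2*I*pi/3) + exp(-2*I*pi/3) = 0.)
Hence the multiplicities are chi_3: 1. Dimension check: dim(chi_3)*dim(chi_0) = 1*1 = 1 and sum (mult * dim) = 1*1 = 1.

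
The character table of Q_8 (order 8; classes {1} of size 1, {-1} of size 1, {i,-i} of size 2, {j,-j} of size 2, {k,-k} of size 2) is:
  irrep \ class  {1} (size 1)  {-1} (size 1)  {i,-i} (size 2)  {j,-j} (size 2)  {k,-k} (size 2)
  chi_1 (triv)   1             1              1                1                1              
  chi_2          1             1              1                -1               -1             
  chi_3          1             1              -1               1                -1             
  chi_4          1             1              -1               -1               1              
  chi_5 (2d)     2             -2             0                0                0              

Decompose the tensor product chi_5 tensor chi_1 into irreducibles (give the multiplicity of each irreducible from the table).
chi_5 tensor chi_1 = chi_5 (all other irreducibles have multiplicity 0).

Explanation: The character of a tensor product is the pointwise product (chi_5 * chi_1)(C) = chi_5(C) * chi_1(C):
  {1}: (2)*(1), {-1}: (-2)*(1), {i,-i}: (0)*(1), {j,-j}: (0)*(1), {k,-k}: (0)*(1)
so (chi_5 * chi_1) takes values
  {1} -> 2, {-1} -> -2, {i,-i} -> 0, {j,-j} -> 0, {k,-k} -> 0.
Now take the inner product of this character with each irreducible chi from the table, <chi_5*chi_1, chi> = (1/8) sum_C |C| (chi_5*chi_1)(C) conj(chi(C)):
  <chi_5*chi_1, chi_1> = (1/8)[1*(2)*conj(1) + 1*(-2)*conj(1) + 2*(0)*conj(1) + 2*(0)*conj(1) + 2*(0)*conj(1)]
      = (1/8)[(2) + (-2) + (0) + (0) + (0)] = 0/8 = 0
  <chi_5*chi_1, chi_2> = (1/8)[1*(2)*conj(1) + 1*(-2)*conj(1) + 2*(0)*conj(1) + 2*(0)*conj(-1) + 2*(0)*conj(-1)]
      = (1/8)[(2) + (-2) + (0) + (0) + (0)] = 0/8 = 0
  <chi_5*chi_1, chi_3> = (1/8)[1*(2)*conj(1) + 1*(-2)*conj(1) + 2*(0)*conj(-1) + 2*(0)*conj(1) + 2*(0)*conj(-1)]
      = (1/8)[(2) + (-2) + (0) + (0) + (0)] = 0/8 = 0
  <chi_5*chi_1, chi_4> = (1/8)[1*(2)*conj(1) + 1*(-2)*conj(1) + 2*(0)*conj(-1) + 2*(0)*conj(-1) + 2*(0)*conj(1)]
      = (1/8)[(2) + (-2) + (0) + (0) + (0)] = 0/8 = 0
  <chi_5*chi_1, chi_5> = (1/8)[1*(2)*conj(2) + 1*(-2)*conj(-2) + 2*(0)*conj(0) + 2*(0)*conj(0) + 2*(0)*conj(0)]
      = (1/8)[(4) + (4) + (0) + (0) + (0)] = 8/8 = 1
Hence the multiplicities are chi_5: 1. Dimension check: dim(chi_5)*dim(chi_1) = 2*1 = 2 and sum (mult * dim) = 1*2 = 2.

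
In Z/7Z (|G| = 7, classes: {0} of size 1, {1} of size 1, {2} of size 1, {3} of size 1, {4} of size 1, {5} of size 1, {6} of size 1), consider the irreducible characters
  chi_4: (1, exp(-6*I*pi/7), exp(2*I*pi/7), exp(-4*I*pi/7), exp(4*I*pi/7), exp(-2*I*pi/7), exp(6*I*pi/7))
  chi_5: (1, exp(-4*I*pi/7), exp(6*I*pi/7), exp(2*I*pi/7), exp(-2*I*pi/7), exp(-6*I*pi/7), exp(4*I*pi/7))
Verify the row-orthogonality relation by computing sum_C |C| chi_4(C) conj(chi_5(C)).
Sum = 0; so <chi_4, chi_5> = 0 (distinct irreducibles are orthogonal).

Compute term by term over conjugacy classes (|C| * chi_4(C) * conj(chi_5(C))):
  1*(1)*conj(1) + 1*(exp(-6*I*pi/7))*conj(exp(-4*I*pi/7)) + 1*(exp(2*I*pi/7))*conj(exp(6*I*pi/7)) + 1*(exp(-4*I*pi/7))*conj(exp(2*I*pi/7)) + 1*(exp(4*I*pi/7))*conj(exp(-2*I*pi/7)) + 1*(exp(-2*I*pi/7))*conj(exp(-6*I*pi/7)) + 1*(exp(6*I*pi/7))*conj(exp(4*I*pi/7))
  = (1) + (exp(-2*I*pi/7)) + (exp(-4*I*pi/7)) + (exp(-6*I*pi/7)) + (exp(6*I*pi/7)) + (exp(4*I*pi/7)) + (exp(2*I*pi/7))
  = 0.
(Exp terms are combined using exp(i*s)*conj(exp(i*t)) = exp(i*(s-t)), and sums of them are collapsed using the identity that for every m > 1 the m distinct m-th roots of unity sum to 0, e.g. 1 + exp(2*I*pi/3) + exp(-2*I*pi/3) = 0.)
Dividing by |G| = 7 gives 0/7 = 0, matching the row-orthogonality relation <chi_4, chi_5> = [chi_4 = chi_5].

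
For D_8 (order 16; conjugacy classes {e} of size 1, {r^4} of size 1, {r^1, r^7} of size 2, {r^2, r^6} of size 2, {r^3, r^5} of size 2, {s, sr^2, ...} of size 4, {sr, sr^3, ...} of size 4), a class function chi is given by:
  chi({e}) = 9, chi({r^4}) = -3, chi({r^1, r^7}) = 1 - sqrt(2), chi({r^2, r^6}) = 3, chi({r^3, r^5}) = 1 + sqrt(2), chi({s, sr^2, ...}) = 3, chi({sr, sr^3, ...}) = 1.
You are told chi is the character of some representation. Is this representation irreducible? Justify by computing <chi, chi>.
Not irreducible (reducible): <chi, chi> = 10 > 1.

Details: <chi, chi> = (1/|G|) sum_C |C| * |chi(C)|^2 = (1/16)[1*|9|^2 + 1*|-3|^2 + 2*|1 - sqrt(2)|^2 + 2*|3|^2 + 2*|1 + sqrt(2)|^2 + 4*|3|^2 + 4*|1|^2]
  = (1/16)[(81) + (9) + (6 - 4*sqrt(2)) + (18) + (4*sqrt(2) + 6) + (36) + (4)] = 160/16 = 10.
A character is irreducible iff <chi, chi> = 1, so this representation is reducible.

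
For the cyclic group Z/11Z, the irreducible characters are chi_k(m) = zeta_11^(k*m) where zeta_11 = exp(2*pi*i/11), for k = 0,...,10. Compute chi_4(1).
chi_4(1) = zeta_11^4 = exp(8*I*pi/11)

chi_4(1) = zeta_11^(4*1) = zeta_11^4. Since zeta_11^11 = 1, this equals zeta_11^4 = exp(2*pi*i*4/11) = exp(8*I*pi/11).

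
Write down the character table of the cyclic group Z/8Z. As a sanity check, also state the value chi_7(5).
Character table of Z/8Z (irreps indexed chi_0,...,chi_7 with chi_k(m) = zeta_8^(k*m), zeta_8 = exp(2*pi*i/8)):
  irrep \ class  {0} (size 1)  {1} (size 1)    {2} (size 1)  {3} (size 1)    {4} (size 1)  {5} (size 1)    {6} (size 1)  {7} (size 1)  
  chi_0          1             1               1             1               1             1               1             1             
  chi_1          1             exp(I*pi/4)     I             exp(3*I*pi/4)   -1            exp(-3*I*pi/4)  -I            exp(-I*pi/4)  
  chi_2          1             I               -1            -I              1             I               -1            -I            
  chi_3          1             exp(3*I*pi/4)   -I            exp(I*pi/4)     -1            exp(-I*pi/4)    I             exp(-3*I*pi/4)
  chi_4          1             -1              1             -1              1             -1              1             -1            
  chi_5          1             exp(-3*I*pi/4)  I             exp(-I*pi/4)    -1            exp(I*pi/4)     -I            exp(3*I*pi/4) 
  chi_6          1             -I              -1            I               1             -I              -1            I             
  chi_7          1             exp(-I*pi/4)    -I            exp(-3*I*pi/4)  -1            exp(3*I*pi/4)   I             exp(I*pi/4)   

Spot check: chi_7(5) = zeta_8^(7*5) = zeta_8^35 = exp(3*I*pi/4).

Working: Z/8Z is abelian, so all 8 irreducible complex representations are 1-dimensional. They are given by chi_k(m) = zeta_8^(k*m) for k = 0,...,7. Row orthogonality: sum_m chi_k(m) conj(chi_l(m)) = 8 * [k = l].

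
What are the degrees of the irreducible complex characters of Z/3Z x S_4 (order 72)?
Dimensions: 1, 1, 1, 1, 1, 1, 2, 2, 2, 3, 3, 3, 3, 3, 3

Why: There are 15 irreducibles (= number of conjugacy classes). Their dimensions d_i satisfy sum d_i^2 = |G| = 72: 1 + 1 + 1 + 1 + 1 + 1 + 4 + 4 + 4 + 9 + 9 + 9 + 9 + 9 + 9 = 72. (For the product with Z/3Z: each of the 3 1-dim characters of Z/3Z tensors with each irrep of S_4, giving 3 copies of each S_4-dimension.)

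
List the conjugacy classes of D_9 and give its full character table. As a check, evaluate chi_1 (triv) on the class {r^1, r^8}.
Conjugacy classes: {e} of size 1, {r^1, r^8} of size 2, {r^2, r^7} of size 2, {r^3, r^6} of size 2, {r^4, r^5} of size 2, {s, sr, ..., sr^8} of size 9.
Character table:
  irrep \ class              {e} (size 1)  {r^1, r^8} (size 2)  {r^2, r^7} (size 2)  {r^3, r^6} (size 2)  {r^4, r^5} (size 2)  {s, sr, ..., sr^8} (size 9)
  chi_1 (triv)               1             1                    1                    1                    1                    1                          
  chi_2 (sign: r->1, s->-1)  1             1                    1                    1                    1                    -1                         
  chi_3 (2d, j=1)            2             2*cos(2*pi/9)        2*cos(4*pi/9)        -1                   -2*cos(pi/9)         0                          
  chi_4 (2d, j=2)            2             2*cos(4*pi/9)        -2*cos(pi/9)         -1                   2*cos(2*pi/9)        0                          
  chi_5 (2d, j=3)            2             -1                   -1                   2                    -1                   0                          
  chi_6 (2d, j=4)            2             -2*cos(pi/9)         2*cos(2*pi/9)        -1                   2*cos(4*pi/9)        0                          

Spot check: chi_1 (triv) on {r^1, r^8} = 1.

Argument: D_9 has order 2*9 = 18 with 6 conjugacy classes, hence 6 irreducibles. Sum of squared dims 1 + 1 + 4 + 4 + 4 + 4 = 18 = |G|. Linear characters come from the abelianisation; the 2-dimensional irreps have character r^k -> 2*cos(2*pi*j*k/9), reflections -> 0.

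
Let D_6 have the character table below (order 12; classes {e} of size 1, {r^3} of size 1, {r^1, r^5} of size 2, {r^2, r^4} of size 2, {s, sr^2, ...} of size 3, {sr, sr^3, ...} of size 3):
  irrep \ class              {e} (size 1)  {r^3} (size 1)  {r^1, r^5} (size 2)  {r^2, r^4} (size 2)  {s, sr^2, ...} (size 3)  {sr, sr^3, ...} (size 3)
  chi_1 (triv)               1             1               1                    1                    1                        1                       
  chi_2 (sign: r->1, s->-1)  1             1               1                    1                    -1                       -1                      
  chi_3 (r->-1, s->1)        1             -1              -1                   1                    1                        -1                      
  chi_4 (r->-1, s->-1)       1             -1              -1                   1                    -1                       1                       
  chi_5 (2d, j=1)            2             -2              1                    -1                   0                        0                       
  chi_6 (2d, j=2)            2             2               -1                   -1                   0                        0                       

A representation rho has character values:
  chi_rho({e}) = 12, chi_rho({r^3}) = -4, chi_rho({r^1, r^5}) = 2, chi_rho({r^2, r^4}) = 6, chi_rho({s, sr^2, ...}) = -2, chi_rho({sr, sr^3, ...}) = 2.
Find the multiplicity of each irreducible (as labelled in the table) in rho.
Multiplicities: chi_1: 2, chi_2: 2, chi_3: 1, chi_4: 3, chi_5: 2, chi_6: 0.

Argument: Use <chi_rho, chi> = (1/|G|) sum_C |C| * chi_rho(C) * conj(chi(C)) with |G| = 12 for each irreducible chi in the table:
  <chi_rho, chi_1> = (1/12)[1*(12)*conj(1) + 1*(-4)*conj(1) + 2*(2)*conj(1) + 2*(6)*conj(1) + 3*(-2)*conj(1) + 3*(2)*conj(1)]
      = (1/12)[(12) + (-4) + (4) + (12) + (-6) + (6)] = 24/12 = 2
  <chi_rho, chi_2> = (1/12)[1*(12)*conj(1) + 1*(-4)*conj(1) + 2*(2)*conj(1) + 2*(6)*conj(1) + 3*(-2)*conj(-1) + 3*(2)*conj(-1)]
      = (1/12)[(12) + (-4) + (4) + (12) + (6) + (-6)] = 24/12 = 2
  <chi_rho, chi_3> = (1/12)[1*(12)*conj(1) + 1*(-4)*conj(-1) + 2*(2)*conj(-1) + 2*(6)*conj(1) + 3*(-2)*conj(1) + 3*(2)*conj(-1)]
      = (1/12)[(12) + (4) + (-4) + (12) + (-6) + (-6)] = 12/12 = 1
  <chi_rho, chi_4> = (1/12)[1*(12)*conj(1) + 1*(-4)*conj(-1) + 2*(2)*conj(-1) + 2*(6)*conj(1) + 3*(-2)*conj(-1) + 3*(2)*conj(1)]
      = (1/12)[(12) + (4) + (-4) + (12) + (6) + (6)] = 36/12 = 3
  <chi_rho, chi_5> = (1/12)[1*(12)*conj(2) + 1*(-4)*conj(-2) + 2*(2)*conj(1) + 2*(6)*conj(-1) + 3*(-2)*conj(0) + 3*(2)*conj(0)]
      = (1/12)[(24) + (8) + (4) + (-12) + (0) + (0)] = 24/12 = 2
  <chi_rho, chi_6> = (1/12)[1*(12)*conj(2) + 1*(-4)*conj(2) + 2*(2)*conj(-1) + 2*(6)*conj(-1) + 3*(-2)*conj(0) + 3*(2)*conj(0)]
      = (1/12)[(24) + (-8) + (-4) + (-12) + (0) + (0)] = 0/12 = 0
Dimension check: dim(rho) = sum (mult * dim) = 2*1 + 2*1 + 1*1 + 3*1 + 2*2 + 0*2 = 12 = chi_rho(e) = 12.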